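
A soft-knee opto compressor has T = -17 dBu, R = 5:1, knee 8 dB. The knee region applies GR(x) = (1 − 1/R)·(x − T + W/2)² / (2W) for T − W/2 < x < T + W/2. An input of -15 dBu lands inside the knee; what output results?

-16.8 dBu

x − T + W/2 = -15 − (-17) + 4 = 6.
GR = (1 − 1/5) × 6² / 16 = 0.8 × 36 / 16 = 1.8 dB.
Output = -15 − 1.8 = -16.8 dBu.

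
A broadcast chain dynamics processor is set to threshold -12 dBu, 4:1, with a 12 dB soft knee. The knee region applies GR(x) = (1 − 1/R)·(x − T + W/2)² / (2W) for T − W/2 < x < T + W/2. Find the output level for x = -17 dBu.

x − T + W/2 = -17 − (-12) + 6 = 1.
GR = (1 − 1/4) × 1² / 24 = 0.75 × 1 / 24 = 0.03125 dB.
Output = -17 − 0.03125 = -17.03125 dBu.

-17.03125 dBu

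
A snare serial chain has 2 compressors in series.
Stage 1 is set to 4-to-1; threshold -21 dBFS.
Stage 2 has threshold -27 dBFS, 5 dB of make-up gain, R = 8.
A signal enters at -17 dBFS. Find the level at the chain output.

Stage 1: 4 dB above -21 dBFS, reduced 4:1 to 1 dB above → -20 dBFS.
Stage 2: 7 dB above -27 dBFS, reduced 8:1 to 0.875 dB above → -26.125 dBFS; +5 dB make-up → -21.125 dBFS.

-21.125 dBFS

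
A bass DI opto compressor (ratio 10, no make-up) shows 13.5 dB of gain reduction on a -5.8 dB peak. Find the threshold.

-20.8 dB

Gain reduction = -5.8 − (-19.3) = 13.5 dB; output overshoot = GR / (R − 1) = 13.5 / 9 = 1.5 dB.
Threshold = output − output overshoot = -19.3 − 1.5 = -20.8 dB.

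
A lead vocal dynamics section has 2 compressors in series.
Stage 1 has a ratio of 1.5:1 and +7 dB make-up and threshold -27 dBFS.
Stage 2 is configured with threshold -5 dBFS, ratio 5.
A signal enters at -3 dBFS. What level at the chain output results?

Stage 1: 24 dB above -27 dBFS, reduced 1.5:1 to 16 dB above → -11 dBFS; +7 dB make-up → -4 dBFS.
Stage 2: 1 dB above -5 dBFS, reduced 5:1 to 0.2 dB above → -4.8 dBFS.

-4.8 dBFS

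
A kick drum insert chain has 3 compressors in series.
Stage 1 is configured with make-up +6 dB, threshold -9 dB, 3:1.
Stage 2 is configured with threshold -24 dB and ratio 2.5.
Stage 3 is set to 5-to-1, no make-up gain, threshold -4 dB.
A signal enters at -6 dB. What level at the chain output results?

-15.2 dB

Stage 1: overshoot 3 dB → 3/3 = 1 dB → -8 dB; +6 dB make-up → -2 dB.
Stage 2: 22 dB above -24 dB, reduced 2.5:1 to 8.8 dB above → -15.2 dB.
Stage 3: below threshold (-15.2 ≤ -4); passes unchanged; output -15.2 dB.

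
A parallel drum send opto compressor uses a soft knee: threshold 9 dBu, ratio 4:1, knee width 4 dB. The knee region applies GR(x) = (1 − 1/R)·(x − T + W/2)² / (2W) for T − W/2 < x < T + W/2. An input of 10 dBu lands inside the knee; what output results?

9.15625 dBu

x − T + W/2 = 10 − 9 + 2 = 3.
GR = (1 − 1/4) × 3² / 8 = 0.75 × 9 / 8 = 0.84375 dB.
Output = 10 − 0.84375 = 9.15625 dBu.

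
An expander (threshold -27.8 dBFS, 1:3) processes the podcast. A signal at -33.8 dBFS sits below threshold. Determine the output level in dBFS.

-45.8 dBFS

The input is 6 dB below the -27.8 dBFS threshold.
A 1:3 expander multiplies undershoot by 3: 6 × 3 = 18 dB below threshold.
Output = -27.8 − 18 = -45.8 dBFS.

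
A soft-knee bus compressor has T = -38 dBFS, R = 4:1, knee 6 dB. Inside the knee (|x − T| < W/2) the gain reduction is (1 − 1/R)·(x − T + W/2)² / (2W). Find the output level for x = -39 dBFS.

-39.25 dBFS

x − T + W/2 = -39 − (-38) + 3 = 2.
GR = (1 − 1/4) × 2² / 12 = 0.75 × 4 / 12 = 0.25 dB.
Output = -39 − 0.25 = -39.25 dBFS.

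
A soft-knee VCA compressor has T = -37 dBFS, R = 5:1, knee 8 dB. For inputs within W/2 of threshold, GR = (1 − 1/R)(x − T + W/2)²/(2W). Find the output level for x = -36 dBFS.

x − T + W/2 = -36 − (-37) + 4 = 5.
GR = (1 − 1/5) × 5² / 16 = 0.8 × 25 / 16 = 1.25 dB.
Output = -36 − 1.25 = -37.25 dBFS.

-37.25 dBFS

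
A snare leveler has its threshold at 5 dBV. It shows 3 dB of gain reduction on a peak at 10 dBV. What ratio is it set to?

2.5:1

Input overshoot = 10 − 5 = 5 dB.
Output overshoot = 5 − 3 = 2 dB.
Ratio = input overshoot / output overshoot = 5 / 2 = 2.5.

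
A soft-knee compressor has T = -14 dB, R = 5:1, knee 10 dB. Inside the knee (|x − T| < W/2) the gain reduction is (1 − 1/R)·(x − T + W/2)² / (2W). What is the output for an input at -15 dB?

-15.64 dB

x − T + W/2 = -15 − (-14) + 5 = 4.
GR = (1 − 1/5) × 4² / 20 = 0.8 × 16 / 20 = 0.64 dB.
Output = -15 − 0.64 = -15.64 dB.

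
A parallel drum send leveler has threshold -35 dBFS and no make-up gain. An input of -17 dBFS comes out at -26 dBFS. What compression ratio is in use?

Input overshoot = -17 − (-35) = 18 dB; output overshoot = -26 − (-35) = 9 dB.
Ratio = 18 / 9 = 2.

2:1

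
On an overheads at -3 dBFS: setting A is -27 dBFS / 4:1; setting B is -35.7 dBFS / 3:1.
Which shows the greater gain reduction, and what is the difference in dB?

B, by 3.8 dB

A: overshoot 24 dB → output overshoot 6 dB → GR 18 dB.
B: overshoot 32.7 dB → output overshoot 10.9 dB → GR 21.8 dB.
B reduces 3.8 dB more.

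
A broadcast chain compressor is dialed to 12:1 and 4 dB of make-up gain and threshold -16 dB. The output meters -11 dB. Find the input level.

Remove make-up: -11 − 4 = -15 dB.
The compressed level sits -15 − (-16) = 1 dB over threshold.
Input overshoot = R × output overshoot = 12 dB → input = -16 + 12 = -4 dB.

-4 dB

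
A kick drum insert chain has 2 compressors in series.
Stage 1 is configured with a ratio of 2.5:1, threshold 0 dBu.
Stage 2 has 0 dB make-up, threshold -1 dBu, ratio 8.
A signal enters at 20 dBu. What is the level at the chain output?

Stage 1: 20 dBu is 20 dB over 0 dBu; at 2.5:1 that becomes 8 dB over, giving 8 dBu.
Stage 2: 9 dB above -1 dBu, reduced 8:1 to 1.125 dB above → 0.125 dBu.

0.125 dBu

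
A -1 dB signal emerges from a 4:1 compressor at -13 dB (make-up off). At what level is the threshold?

-17 dB

Let T be the threshold. Output overshoot = (input overshoot)/R, so -13 − T = (-1 − T)/4.
4·(-13 − T) = -1 − T → 3·T = -52 − (-1) = -51.
T = -51/3 = -17 dB.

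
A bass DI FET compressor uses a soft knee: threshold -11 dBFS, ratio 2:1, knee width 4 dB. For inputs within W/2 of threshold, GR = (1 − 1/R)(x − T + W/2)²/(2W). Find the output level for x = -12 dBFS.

x − T + W/2 = -12 − (-11) + 2 = 1.
GR = (1 − 1/2) × 1² / 8 = 0.5 × 1 / 8 = 0.0625 dB.
Output = -12 − 0.0625 = -12.0625 dBFS.

-12.0625 dBFS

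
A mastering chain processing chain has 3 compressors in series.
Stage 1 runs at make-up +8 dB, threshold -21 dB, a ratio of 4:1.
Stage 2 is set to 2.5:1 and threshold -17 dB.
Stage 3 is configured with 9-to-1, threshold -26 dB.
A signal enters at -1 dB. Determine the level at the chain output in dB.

Stage 1: overshoot 20 dB → 20/4 = 5 dB → -16 dB; +8 dB make-up → -8 dB.
Stage 2: -8 dB is 9 dB over -17 dB; at 2.5:1 that becomes 3.6 dB over, giving -13.4 dB.
Stage 3: 12.6 dB above -26 dB, reduced 9:1 to 1.4 dB above → -24.6 dB.

-24.6 dB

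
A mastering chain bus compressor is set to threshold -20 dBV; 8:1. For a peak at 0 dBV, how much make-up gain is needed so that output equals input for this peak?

17.5 dB

Without make-up, output = threshold + overshoot/8 = -20 + 2.5 = -17.5 dBV.
Gap to target: 17.5 dB.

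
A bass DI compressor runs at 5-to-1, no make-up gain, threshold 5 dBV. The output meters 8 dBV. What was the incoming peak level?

The compressed level sits 8 − 5 = 3 dB over threshold.
Input overshoot = R × output overshoot = 15 dB → input = 5 + 15 = 20 dBV.

20 dBV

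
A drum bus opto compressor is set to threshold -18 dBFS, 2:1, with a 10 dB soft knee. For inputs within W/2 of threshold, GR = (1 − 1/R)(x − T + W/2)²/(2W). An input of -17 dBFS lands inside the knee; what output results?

x − T + W/2 = -17 − (-18) + 5 = 6.
GR = (1 − 1/2) × 6² / 20 = 0.5 × 36 / 20 = 0.9 dB.
Output = -17 − 0.9 = -17.9 dBFS.

-17.9 dBFS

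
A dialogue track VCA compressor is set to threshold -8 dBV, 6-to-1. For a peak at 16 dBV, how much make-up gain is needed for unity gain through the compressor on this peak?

Overshoot 24 dB → 24/6 = 4 dB after compression, so the compressed level is -8 + 4 = -4 dBV.
Make-up = target − compressed = 16 − (-4) = 20 dB.

20 dB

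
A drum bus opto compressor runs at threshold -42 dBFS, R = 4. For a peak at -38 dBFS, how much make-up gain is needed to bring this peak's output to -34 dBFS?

Overshoot 4 dB → 4/4 = 1 dB after compression, so the compressed level is -42 + 1 = -41 dBFS.
Make-up = target − compressed = -34 − (-41) = 7 dB.

7 dB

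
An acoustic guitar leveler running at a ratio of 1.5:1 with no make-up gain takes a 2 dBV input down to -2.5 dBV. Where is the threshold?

-11.5 dBV

Gain reduction = 2 − (-2.5) = 4.5 dB; output overshoot = GR / (R − 1) = 4.5 / 0.5 = 9 dB.
Threshold = output − output overshoot = -2.5 − 9 = -11.5 dBV.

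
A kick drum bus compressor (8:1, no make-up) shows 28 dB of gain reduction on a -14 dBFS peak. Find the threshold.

-46 dBFS

Gain reduction = -14 − (-42) = 28 dB; output overshoot = GR / (R − 1) = 28 / 7 = 4 dB.
Threshold = output − output overshoot = -42 − 4 = -46 dBFS.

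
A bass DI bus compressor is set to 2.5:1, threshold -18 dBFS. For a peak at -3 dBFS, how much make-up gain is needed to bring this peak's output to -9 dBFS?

3 dB

The peak compresses to -18 + 15/2.5 = -12 dBFS.
To reach -9 dBFS requires -9 − (-12) = 3 dB of make-up.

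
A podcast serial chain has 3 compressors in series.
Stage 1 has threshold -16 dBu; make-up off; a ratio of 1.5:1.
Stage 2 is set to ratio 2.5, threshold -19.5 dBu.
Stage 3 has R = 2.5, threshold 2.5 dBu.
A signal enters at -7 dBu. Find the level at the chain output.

Stage 1: overshoot 9 dB → 9/1.5 = 6 dB → -10 dBu.
Stage 2: overshoot 9.5 dB → 9.5/2.5 = 3.8 dB → -15.7 dBu.
Stage 3: -15.7 dBu is at or below the 2.5 dBu threshold — no compression; output -15.7 dBu.

-15.7 dBu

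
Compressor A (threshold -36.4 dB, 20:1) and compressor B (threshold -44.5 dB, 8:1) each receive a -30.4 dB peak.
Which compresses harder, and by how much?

A: overshoot 6 dB → output overshoot 0.3 dB → GR 5.7 dB.
B: overshoot 14.1 dB → output overshoot 1.7625 dB → GR 12.3375 dB.
B reduces 6.6375 dB more.

B, by 6.6375 dB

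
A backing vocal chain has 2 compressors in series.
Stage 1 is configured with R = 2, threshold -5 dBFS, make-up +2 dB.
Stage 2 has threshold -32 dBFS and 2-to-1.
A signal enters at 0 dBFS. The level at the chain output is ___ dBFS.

Stage 1: overshoot 5 dB → 5/2 = 2.5 dB → -2.5 dBFS; +2 dB make-up → -0.5 dBFS.
Stage 2: -0.5 dBFS is 31.5 dB over -32 dBFS; at 2:1 that becomes 15.75 dB over, giving -16.25 dBFS.

-16.25 dBFS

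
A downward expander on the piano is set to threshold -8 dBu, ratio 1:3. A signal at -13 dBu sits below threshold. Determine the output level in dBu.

The input is 5 dB below the -8 dBu threshold.
A 1:3 expander multiplies undershoot by 3: 5 × 3 = 15 dB below threshold.
Output = -8 − 15 = -23 dBu.

-23 dBu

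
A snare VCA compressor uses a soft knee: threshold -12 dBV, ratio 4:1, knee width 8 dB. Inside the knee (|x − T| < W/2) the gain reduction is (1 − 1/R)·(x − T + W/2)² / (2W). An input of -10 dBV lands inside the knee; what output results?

x − T + W/2 = -10 − (-12) + 4 = 6.
GR = (1 − 1/4) × 6² / 16 = 0.75 × 36 / 16 = 1.6875 dB.
Output = -10 − 1.6875 = -11.6875 dBV.

-11.6875 dBV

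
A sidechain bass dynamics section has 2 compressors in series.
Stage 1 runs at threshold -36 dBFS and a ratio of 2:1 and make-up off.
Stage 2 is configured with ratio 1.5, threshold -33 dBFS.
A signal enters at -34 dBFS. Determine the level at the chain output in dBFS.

-35 dBFS

Stage 1: overshoot 2 dB → 2/2 = 1 dB → -35 dBFS.
Stage 2: -35 dBFS is at or below the -33 dBFS threshold — no compression; output -35 dBFS.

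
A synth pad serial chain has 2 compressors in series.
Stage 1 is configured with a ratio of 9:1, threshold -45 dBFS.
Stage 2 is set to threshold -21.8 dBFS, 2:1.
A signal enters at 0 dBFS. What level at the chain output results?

-40 dBFS

Stage 1: 0 dBFS is 45 dB over -45 dBFS; at 9:1 that becomes 5 dB over, giving -40 dBFS.
Stage 2: -40 dBFS is at or below the -21.8 dBFS threshold — no compression; output -40 dBFS.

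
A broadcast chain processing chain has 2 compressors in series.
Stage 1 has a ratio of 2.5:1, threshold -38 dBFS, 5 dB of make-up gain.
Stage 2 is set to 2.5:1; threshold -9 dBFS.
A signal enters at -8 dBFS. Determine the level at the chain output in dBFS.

-21 dBFS

Stage 1: -8 dBFS is 30 dB over -38 dBFS; at 2.5:1 that becomes 12 dB over, giving -26 dBFS; +5 dB make-up → -21 dBFS.
Stage 2: -21 dBFS is at or below the -9 dBFS threshold — no compression; output -21 dBFS.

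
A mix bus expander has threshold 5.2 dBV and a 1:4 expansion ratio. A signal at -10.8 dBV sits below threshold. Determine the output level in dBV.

Undershoot = 5.2 − (-10.8) = 16 dB.
At 1:4, that expands to 64 dB under threshold.
Output = 5.2 − 64 = -58.8 dBV.

-58.8 dBV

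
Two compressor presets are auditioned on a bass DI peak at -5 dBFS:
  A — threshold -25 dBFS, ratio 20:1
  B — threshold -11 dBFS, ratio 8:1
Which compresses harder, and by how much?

A: GR = 20 − 20/20 = 19 dB.
B: GR = 6 − 6/8 = 5.25 dB.
A applies 13.75 dB more gain reduction.

A, by 13.75 dB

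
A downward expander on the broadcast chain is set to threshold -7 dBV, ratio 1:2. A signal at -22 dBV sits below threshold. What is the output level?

Undershoot = (-7) − (-22) = 15 dB.
At 1:2, that expands to 30 dB under threshold.
Output = -7 − 30 = -37 dBV.

-37 dBV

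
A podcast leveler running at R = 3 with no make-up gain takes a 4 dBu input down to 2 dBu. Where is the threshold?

Gain reduction = 4 − 2 = 2 dB; output overshoot = GR / (R − 1) = 2 / 2 = 1 dB.
Threshold = output − output overshoot = 2 − 1 = 1 dBu.

1 dBu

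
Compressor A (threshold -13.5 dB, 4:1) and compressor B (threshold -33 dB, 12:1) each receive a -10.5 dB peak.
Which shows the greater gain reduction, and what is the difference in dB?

B, by 18.375 dB

A: 3 dB over, compressed to 0.75 dB over, so 2.25 dB of GR.
B: 22.5 dB over, compressed to 1.875 dB over, so 20.625 dB of GR.
Difference: 18.375 dB in favour of B.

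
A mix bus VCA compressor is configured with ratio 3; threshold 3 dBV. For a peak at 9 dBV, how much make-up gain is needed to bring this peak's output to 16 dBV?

Without make-up, output = threshold + overshoot/3 = 3 + 2 = 5 dBV.
Gap to target: 11 dB.

11 dB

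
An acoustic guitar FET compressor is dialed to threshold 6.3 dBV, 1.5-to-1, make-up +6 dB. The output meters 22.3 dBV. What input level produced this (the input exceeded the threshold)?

Before make-up, the level was 22.3 − 6 = 16.3 dBV.
That's 10 dB above the 6.3 dBV threshold.
Undo the ratio: input overshoot = 10 × 1.5 = 15 dB, giving input = 21.3 dBV.

21.3 dBV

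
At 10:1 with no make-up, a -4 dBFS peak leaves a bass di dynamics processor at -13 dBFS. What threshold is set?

-14 dBFS

Let T be the threshold. Output overshoot = (input overshoot)/R, so -13 − T = (-4 − T)/10.
10·(-13 − T) = -4 − T → 9·T = -130 − (-4) = -126.
T = -126/9 = -14 dBFS.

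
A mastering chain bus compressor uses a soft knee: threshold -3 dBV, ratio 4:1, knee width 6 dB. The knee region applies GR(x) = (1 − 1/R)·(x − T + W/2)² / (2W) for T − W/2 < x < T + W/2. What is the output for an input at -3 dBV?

x − T + W/2 = -3 − (-3) + 3 = 3.
GR = (1 − 1/4) × 3² / 12 = 0.75 × 9 / 12 = 0.5625 dB.
Output = -3 − 0.5625 = -3.5625 dBV.

-3.5625 dBV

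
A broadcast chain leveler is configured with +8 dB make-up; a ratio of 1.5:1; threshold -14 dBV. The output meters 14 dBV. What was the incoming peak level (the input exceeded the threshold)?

Stripping the +8 dB make-up gives 6 dBV at the gain stage.
That's 20 dB above the -14 dBV threshold.
Input overshoot = R × output overshoot = 30 dB → input = -14 + 30 = 16 dBV.

16 dBV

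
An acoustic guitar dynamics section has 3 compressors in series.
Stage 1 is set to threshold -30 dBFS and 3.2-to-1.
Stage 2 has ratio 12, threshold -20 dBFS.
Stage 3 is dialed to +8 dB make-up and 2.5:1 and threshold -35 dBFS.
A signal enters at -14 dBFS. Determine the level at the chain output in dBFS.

-23 dBFS

Stage 1: overshoot 16 dB → 16/3.2 = 5 dB → -25 dBFS.
Stage 2: below threshold (-25 ≤ -20); passes unchanged; output -25 dBFS.
Stage 3: 10 dB above -35 dBFS, reduced 2.5:1 to 4 dB above → -31 dBFS; +8 dB make-up → -23 dBFS.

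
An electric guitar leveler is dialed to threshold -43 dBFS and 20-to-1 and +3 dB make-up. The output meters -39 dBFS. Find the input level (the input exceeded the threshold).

-23 dBFS

Before make-up, the level was -39 − 3 = -42 dBFS.
That's 1 dB above the -43 dBFS threshold.
Before 20:1 compression the overshoot was 1 × 20 = 20 dB, so input = -43 + 20 = -23 dBFS.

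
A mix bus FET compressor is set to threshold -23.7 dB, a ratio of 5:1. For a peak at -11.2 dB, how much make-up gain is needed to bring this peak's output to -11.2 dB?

Without make-up, output = threshold + overshoot/5 = -23.7 + 2.5 = -21.2 dB.
Gap to target: 10 dB.

10 dB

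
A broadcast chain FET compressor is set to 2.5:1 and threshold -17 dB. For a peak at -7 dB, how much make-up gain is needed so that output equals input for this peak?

The peak compresses to -17 + 10/2.5 = -13 dB.
To reach -7 dB requires -7 − (-13) = 6 dB of make-up.

6 dB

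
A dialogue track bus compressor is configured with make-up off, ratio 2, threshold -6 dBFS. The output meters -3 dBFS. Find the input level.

0 dBFS

That's 3 dB above the -6 dBFS threshold.
Input overshoot = R × output overshoot = 6 dB → input = -6 + 6 = 0 dBFS.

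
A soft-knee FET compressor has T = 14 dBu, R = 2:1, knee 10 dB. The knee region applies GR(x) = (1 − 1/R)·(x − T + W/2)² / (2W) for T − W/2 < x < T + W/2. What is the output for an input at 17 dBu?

x − T + W/2 = 17 − 14 + 5 = 8.
GR = (1 − 1/2) × 8² / 20 = 0.5 × 64 / 20 = 1.6 dB.
Output = 17 − 1.6 = 15.4 dBu.

15.4 dBu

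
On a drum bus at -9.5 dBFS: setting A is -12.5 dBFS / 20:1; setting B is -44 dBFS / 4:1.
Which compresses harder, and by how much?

A: GR = 3 − 3/20 = 2.85 dB.
B: GR = 34.5 − 34.5/4 = 25.875 dB.
B reduces 23.025 dB more.

B, by 23.025 dB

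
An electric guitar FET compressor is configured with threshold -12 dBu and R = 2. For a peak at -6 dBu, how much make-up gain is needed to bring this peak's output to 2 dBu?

The peak compresses to -12 + 6/2 = -9 dBu.
To reach 2 dBu requires 2 − (-9) = 11 dB of make-up.

11 dB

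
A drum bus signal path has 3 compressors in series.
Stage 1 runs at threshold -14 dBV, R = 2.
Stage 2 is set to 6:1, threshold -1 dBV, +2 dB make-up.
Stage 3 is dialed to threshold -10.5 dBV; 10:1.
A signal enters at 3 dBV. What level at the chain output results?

-9.8 dBV

Stage 1: overshoot 17 dB → 17/2 = 8.5 dB → -5.5 dBV.
Stage 2: -5.5 dBV ≤ -1 dBV, so stage 2 doesn't engage; make-up brings it to -3.5 dBV.
Stage 3: overshoot 7 dB → 7/10 = 0.7 dB → -9.8 dBV.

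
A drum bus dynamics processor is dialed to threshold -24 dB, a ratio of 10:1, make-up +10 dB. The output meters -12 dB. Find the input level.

Stripping the +10 dB make-up gives -22 dB at the gain stage.
That's 2 dB above the -24 dB threshold.
Input overshoot = R × output overshoot = 20 dB → input = -24 + 20 = -4 dB.

-4 dB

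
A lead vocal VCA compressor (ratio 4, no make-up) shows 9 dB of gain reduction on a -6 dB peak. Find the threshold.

-18 dB

Let T be the threshold. Output overshoot = (input overshoot)/R, so -15 − T = (-6 − T)/4.
4·(-15 − T) = -6 − T → 3·T = -60 − (-6) = -54.
T = -54/3 = -18 dB.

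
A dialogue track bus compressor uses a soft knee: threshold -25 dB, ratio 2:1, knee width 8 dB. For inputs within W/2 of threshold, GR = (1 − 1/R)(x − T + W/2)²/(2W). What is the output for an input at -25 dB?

-25.5 dB

x − T + W/2 = -25 − (-25) + 4 = 4.
GR = (1 − 1/2) × 4² / 16 = 0.5 × 16 / 16 = 0.5 dB.
Output = -25 − 0.5 = -25.5 dB.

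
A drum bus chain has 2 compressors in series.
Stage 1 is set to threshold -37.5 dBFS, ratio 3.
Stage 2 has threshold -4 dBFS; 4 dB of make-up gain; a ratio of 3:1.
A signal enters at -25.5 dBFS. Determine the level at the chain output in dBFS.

-29.5 dBFS

Stage 1: -25.5 dBFS is 12 dB over -37.5 dBFS; at 3:1 that becomes 4 dB over, giving -33.5 dBFS.
Stage 2: below threshold (-33.5 ≤ -4); passes unchanged; make-up brings it to -29.5 dBFS.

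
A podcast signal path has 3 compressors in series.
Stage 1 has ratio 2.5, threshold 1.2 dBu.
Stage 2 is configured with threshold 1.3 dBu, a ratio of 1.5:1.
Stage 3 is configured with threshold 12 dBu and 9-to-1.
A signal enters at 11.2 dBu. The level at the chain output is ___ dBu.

3.9 dBu

Stage 1: 11.2 dBu is 10 dB over 1.2 dBu; at 2.5:1 that becomes 4 dB over, giving 5.2 dBu.
Stage 2: overshoot 3.9 dB → 3.9/1.5 = 2.6 dB → 3.9 dBu.
Stage 3: below threshold (3.9 ≤ 12); passes unchanged; output 3.9 dBu.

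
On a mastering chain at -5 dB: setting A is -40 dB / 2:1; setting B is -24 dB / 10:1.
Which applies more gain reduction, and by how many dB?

A: overshoot 35 dB → output overshoot 17.5 dB → GR 17.5 dB.
B: overshoot 19 dB → output overshoot 1.9 dB → GR 17.1 dB.
Difference: 0.4 dB in favour of A.

A, by 0.4 dB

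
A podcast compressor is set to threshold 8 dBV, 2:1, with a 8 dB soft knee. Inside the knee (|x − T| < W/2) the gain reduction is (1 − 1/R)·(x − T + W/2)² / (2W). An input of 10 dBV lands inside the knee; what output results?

x − T + W/2 = 10 − 8 + 4 = 6.
GR = (1 − 1/2) × 6² / 16 = 0.5 × 36 / 16 = 1.125 dB.
Output = 10 − 1.125 = 8.875 dBV.

8.875 dBV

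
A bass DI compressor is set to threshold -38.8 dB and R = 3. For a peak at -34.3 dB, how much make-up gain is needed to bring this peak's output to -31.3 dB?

The peak compresses to -38.8 + 4.5/3 = -37.3 dB.
To reach -31.3 dB requires -31.3 − (-37.3) = 6 dB of make-up.

6 dB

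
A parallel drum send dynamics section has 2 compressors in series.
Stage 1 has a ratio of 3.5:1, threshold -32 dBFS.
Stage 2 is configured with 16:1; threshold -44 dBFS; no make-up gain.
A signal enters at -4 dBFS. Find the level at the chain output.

Stage 1: overshoot 28 dB → 28/3.5 = 8 dB → -24 dBFS.
Stage 2: 20 dB above -44 dBFS, reduced 16:1 to 1.25 dB above → -42.75 dBFS.

-42.75 dBFS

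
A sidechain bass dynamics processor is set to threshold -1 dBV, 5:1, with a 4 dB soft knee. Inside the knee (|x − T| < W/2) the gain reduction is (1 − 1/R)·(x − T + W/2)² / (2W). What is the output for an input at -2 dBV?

-2.1 dBV

x − T + W/2 = -2 − (-1) + 2 = 1.
GR = (1 − 1/5) × 1² / 8 = 0.8 × 1 / 8 = 0.1 dB.
Output = -2 − 0.1 = -2.1 dBV.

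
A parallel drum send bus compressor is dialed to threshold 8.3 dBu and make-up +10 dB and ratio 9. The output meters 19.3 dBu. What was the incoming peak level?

Remove make-up: 19.3 − 10 = 9.3 dBu.
Post-compression overshoot = 9.3 − 8.3 = 1 dB.
Before 9:1 compression the overshoot was 1 × 9 = 9 dB, so input = 8.3 + 9 = 17.3 dBu.

17.3 dBu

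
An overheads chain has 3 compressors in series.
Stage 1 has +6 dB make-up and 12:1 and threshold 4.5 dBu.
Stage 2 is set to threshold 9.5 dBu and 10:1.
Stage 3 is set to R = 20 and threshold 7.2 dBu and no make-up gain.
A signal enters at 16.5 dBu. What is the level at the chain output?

7.325 dBu

Stage 1: overshoot 12 dB → 12/12 = 1 dB → 5.5 dBu; +6 dB make-up → 11.5 dBu.
Stage 2: 11.5 dBu is 2 dB over 9.5 dBu; at 10:1 that becomes 0.2 dB over, giving 9.7 dBu.
Stage 3: overshoot 2.5 dB → 2.5/20 = 0.125 dB → 7.325 dBu.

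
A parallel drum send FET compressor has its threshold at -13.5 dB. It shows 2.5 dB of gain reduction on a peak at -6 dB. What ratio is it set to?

Input overshoot = -6 − (-13.5) = 7.5 dB.
Output overshoot = 7.5 − 2.5 = 5 dB.
Ratio = input overshoot / output overshoot = 7.5 / 5 = 1.5.

1.5:1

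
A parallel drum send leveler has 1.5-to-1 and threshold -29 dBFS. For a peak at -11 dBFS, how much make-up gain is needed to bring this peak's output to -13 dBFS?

The peak compresses to -29 + 18/1.5 = -17 dBFS.
To reach -13 dBFS requires -13 − (-17) = 4 dB of make-up.

4 dB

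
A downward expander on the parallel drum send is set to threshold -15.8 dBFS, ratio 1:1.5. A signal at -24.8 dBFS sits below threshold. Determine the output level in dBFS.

-29.3 dBFS

Undershoot = (-15.8) − (-24.8) = 9 dB.
At 1:1.5, that expands to 13.5 dB under threshold.
Output = -15.8 − 13.5 = -29.3 dBFS.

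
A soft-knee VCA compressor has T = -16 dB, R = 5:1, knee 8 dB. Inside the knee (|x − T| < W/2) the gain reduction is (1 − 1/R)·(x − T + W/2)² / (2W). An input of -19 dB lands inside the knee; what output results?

-19.05 dB

x − T + W/2 = -19 − (-16) + 4 = 1.
GR = (1 − 1/5) × 1² / 16 = 0.8 × 1 / 16 = 0.05 dB.
Output = -19 − 0.05 = -19.05 dB.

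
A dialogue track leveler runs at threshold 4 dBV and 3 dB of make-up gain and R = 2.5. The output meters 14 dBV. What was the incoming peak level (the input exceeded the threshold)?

Remove make-up: 14 − 3 = 11 dBV.
The compressed level sits 11 − 4 = 7 dB over threshold.
Undo the ratio: input overshoot = 7 × 2.5 = 17.5 dB, giving input = 21.5 dBV.

21.5 dBV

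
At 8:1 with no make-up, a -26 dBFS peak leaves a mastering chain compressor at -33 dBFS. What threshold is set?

-34 dBFS

Input is 8 dB above T (since output overshoot × R = input overshoot: (-33 − T)·8 = -26 − T gives T = -34 dBFS).
Check: -34 + (-26 − (-34))/8 = -34 + 1 = -33 dBFS. ✓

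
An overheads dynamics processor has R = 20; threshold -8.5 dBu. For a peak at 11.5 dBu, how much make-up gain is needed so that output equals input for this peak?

The peak compresses to -8.5 + 20/20 = -7.5 dBu.
To reach 11.5 dBu requires 11.5 − (-7.5) = 19 dB of make-up.

19 dB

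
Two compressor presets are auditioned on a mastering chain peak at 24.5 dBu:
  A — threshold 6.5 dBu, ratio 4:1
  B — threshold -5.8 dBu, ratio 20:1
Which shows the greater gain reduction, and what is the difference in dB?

A: overshoot 18 dB → output overshoot 4.5 dB → GR 13.5 dB.
B: overshoot 30.3 dB → output overshoot 1.515 dB → GR 28.785 dB.
B applies 15.285 dB more gain reduction.

B, by 15.285 dB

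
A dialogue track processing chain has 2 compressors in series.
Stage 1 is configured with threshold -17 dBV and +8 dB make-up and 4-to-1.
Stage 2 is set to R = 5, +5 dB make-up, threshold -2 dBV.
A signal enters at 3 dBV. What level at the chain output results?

Stage 1: 3 dBV is 20 dB over -17 dBV; at 4:1 that becomes 5 dB over, giving -12 dBV; +8 dB make-up → -4 dBV.
Stage 2: below threshold (-4 ≤ -2); passes unchanged; make-up brings it to 1 dBV.

1 dBV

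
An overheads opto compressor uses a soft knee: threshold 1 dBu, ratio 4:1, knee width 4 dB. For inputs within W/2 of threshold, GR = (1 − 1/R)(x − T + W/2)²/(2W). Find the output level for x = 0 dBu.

-0.09375 dBu

x − T + W/2 = 0 − 1 + 2 = 1.
GR = (1 − 1/4) × 1² / 8 = 0.75 × 1 / 8 = 0.09375 dB.
Output = 0 − 0.09375 = -0.09375 dBu.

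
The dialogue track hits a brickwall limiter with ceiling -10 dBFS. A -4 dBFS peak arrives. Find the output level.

-10 dBFS

The limiter clamps the peak to its -10 dBFS ceiling.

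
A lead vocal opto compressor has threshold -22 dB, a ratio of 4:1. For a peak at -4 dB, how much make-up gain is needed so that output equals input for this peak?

13.5 dB

Without make-up, output = threshold + overshoot/4 = -22 + 4.5 = -17.5 dB.
Gap to target: 13.5 dB.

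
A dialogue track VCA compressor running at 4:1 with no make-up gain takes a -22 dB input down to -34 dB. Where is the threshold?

-38 dB

Let T be the threshold. Output overshoot = (input overshoot)/R, so -34 − T = (-22 − T)/4.
4·(-34 − T) = -22 − T → 3·T = -136 − (-22) = -114.
T = -114/3 = -38 dB.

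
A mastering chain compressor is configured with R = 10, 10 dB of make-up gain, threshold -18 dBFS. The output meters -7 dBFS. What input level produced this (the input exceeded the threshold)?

Stripping the +10 dB make-up gives -17 dBFS at the gain stage.
The compressed level sits -17 − (-18) = 1 dB over threshold.
Before 10:1 compression the overshoot was 1 × 10 = 10 dB, so input = -18 + 10 = -8 dBFS.

-8 dBFS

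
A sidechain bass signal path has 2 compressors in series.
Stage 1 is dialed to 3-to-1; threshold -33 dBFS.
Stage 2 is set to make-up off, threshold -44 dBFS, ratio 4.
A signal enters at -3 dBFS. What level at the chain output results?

Stage 1: overshoot 30 dB → 30/3 = 10 dB → -23 dBFS.
Stage 2: 21 dB above -44 dBFS, reduced 4:1 to 5.25 dB above → -38.75 dBFS.

-38.75 dBFS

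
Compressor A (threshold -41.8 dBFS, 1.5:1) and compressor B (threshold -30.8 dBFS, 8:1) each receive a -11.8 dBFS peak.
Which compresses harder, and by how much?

B, by 6.625 dB

A: overshoot 30 dB → output overshoot 20 dB → GR 10 dB.
B: overshoot 19 dB → output overshoot 2.375 dB → GR 16.625 dB.
B applies 6.625 dB more gain reduction.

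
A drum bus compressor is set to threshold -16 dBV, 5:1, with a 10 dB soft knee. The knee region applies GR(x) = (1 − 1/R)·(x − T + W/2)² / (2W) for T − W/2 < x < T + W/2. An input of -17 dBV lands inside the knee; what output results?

x − T + W/2 = -17 − (-16) + 5 = 4.
GR = (1 − 1/5) × 4² / 20 = 0.8 × 16 / 20 = 0.64 dB.
Output = -17 − 0.64 = -17.64 dBV.

-17.64 dBV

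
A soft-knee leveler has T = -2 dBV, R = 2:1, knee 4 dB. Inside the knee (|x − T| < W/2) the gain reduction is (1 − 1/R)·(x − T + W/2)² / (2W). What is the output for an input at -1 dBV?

x − T + W/2 = -1 − (-2) + 2 = 3.
GR = (1 − 1/2) × 3² / 8 = 0.5 × 9 / 8 = 0.5625 dB.
Output = -1 − 0.5625 = -1.5625 dBV.

-1.5625 dBV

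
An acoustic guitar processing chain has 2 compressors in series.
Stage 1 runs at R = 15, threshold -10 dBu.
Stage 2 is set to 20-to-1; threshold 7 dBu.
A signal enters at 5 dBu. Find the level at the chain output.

-9 dBu

Stage 1: 15 dB above -10 dBu, reduced 15:1 to 1 dB above → -9 dBu.
Stage 2: -9 dBu ≤ 7 dBu, so stage 2 doesn't engage; output -9 dBu.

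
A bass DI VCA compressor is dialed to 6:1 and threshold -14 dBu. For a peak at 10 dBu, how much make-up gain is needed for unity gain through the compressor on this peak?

20 dB

Overshoot 24 dB → 24/6 = 4 dB after compression, so the compressed level is -14 + 4 = -10 dBu.
Make-up = target − compressed = 10 − (-10) = 20 dB.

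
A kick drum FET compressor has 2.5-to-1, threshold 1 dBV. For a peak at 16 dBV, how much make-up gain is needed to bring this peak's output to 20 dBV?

13 dB

The peak compresses to 1 + 15/2.5 = 7 dBV.
To reach 20 dBV requires 20 − 7 = 13 dB of make-up.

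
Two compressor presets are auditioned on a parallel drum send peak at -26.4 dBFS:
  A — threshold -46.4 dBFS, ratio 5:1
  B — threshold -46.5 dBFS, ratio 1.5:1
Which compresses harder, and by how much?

A: overshoot 20 dB → output overshoot 4 dB → GR 16 dB.
B: overshoot 20.1 dB → output overshoot 13.4 dB → GR 6.7 dB.
A reduces 9.3 dB more.

A, by 9.3 dB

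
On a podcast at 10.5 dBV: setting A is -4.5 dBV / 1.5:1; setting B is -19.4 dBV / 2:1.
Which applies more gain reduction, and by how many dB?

B, by 9.95 dB

A: GR = 15 − 15/1.5 = 5 dB.
B: GR = 29.9 − 29.9/2 = 14.95 dB.
B reduces 9.95 dB more.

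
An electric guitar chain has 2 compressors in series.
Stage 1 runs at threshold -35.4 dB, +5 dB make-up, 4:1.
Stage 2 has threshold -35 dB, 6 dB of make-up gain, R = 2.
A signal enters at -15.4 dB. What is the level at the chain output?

-24.2 dB

Stage 1: -15.4 dB is 20 dB over -35.4 dB; at 4:1 that becomes 5 dB over, giving -30.4 dB; +5 dB make-up → -25.4 dB.
Stage 2: overshoot 9.6 dB → 9.6/2 = 4.8 dB → -30.2 dB; +6 dB make-up → -24.2 dB.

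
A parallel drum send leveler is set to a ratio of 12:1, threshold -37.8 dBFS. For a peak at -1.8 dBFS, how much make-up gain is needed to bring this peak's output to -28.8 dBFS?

6 dB

Overshoot 36 dB → 36/12 = 3 dB after compression, so the compressed level is -37.8 + 3 = -34.8 dBFS.
Make-up = target − compressed = -28.8 − (-34.8) = 6 dB.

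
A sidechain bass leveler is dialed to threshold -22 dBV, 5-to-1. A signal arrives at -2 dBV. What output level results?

-18 dBV

Overshoot: -2 − (-22) = 20 dB.
5:1 compression reduces that to 20/5 = 4 dB over.
So the level is -22 + 4 = -18 dBV.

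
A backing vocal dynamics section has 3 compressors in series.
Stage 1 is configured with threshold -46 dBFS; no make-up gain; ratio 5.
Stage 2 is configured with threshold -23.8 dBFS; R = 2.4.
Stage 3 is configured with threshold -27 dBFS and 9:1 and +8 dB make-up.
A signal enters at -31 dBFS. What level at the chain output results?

Stage 1: -31 dBFS is 15 dB over -46 dBFS; at 5:1 that becomes 3 dB over, giving -43 dBFS.
Stage 2: -43 dBFS is at or below the -23.8 dBFS threshold — no compression; output -43 dBFS.
Stage 3: below threshold (-43 ≤ -27); passes unchanged; make-up brings it to -35 dBFS.

-35 dBFS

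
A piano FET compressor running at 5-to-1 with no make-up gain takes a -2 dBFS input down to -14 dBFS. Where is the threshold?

Gain reduction = -2 − (-14) = 12 dB; output overshoot = GR / (R − 1) = 12 / 4 = 3 dB.
Threshold = output − output overshoot = -14 − 3 = -17 dBFS.

-17 dBFS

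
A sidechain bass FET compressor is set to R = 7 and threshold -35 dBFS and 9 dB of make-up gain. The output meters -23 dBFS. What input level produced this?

-14 dBFS

Before make-up, the level was -23 − 9 = -32 dBFS.
The compressed level sits -32 − (-35) = 3 dB over threshold.
Undo the ratio: input overshoot = 3 × 7 = 21 dB, giving input = -14 dBFS.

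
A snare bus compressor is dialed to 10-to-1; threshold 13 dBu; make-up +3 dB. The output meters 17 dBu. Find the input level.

Remove make-up: 17 − 3 = 14 dBu.
The compressed level sits 14 − 13 = 1 dB over threshold.
Undo the ratio: input overshoot = 1 × 10 = 10 dB, giving input = 23 dBu.

23 dBu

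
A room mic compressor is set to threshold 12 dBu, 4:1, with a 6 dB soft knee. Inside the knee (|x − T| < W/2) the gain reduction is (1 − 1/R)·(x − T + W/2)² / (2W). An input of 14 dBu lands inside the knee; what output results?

x − T + W/2 = 14 − 12 + 3 = 5.
GR = (1 − 1/4) × 5² / 12 = 0.75 × 25 / 12 = 1.5625 dB.
Output = 14 − 1.5625 = 12.4375 dBu.

12.4375 dBu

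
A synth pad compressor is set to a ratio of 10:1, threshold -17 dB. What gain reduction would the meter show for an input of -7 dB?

Overshoot = -7 − (-17) = 10 dB.
A 10:1 ratio leaves 1 dB of that excess.
Gain reduction = 10 − 1 = 9 dB.

9 dB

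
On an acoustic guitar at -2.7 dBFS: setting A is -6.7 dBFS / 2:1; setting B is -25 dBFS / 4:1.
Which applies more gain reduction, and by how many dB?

A: overshoot 4 dB → output overshoot 2 dB → GR 2 dB.
B: overshoot 22.3 dB → output overshoot 5.575 dB → GR 16.725 dB.
B reduces 14.725 dB more.

B, by 14.725 dB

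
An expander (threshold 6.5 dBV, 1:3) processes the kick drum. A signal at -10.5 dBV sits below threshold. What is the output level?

-44.5 dBV

The input is 17 dB below the 6.5 dBV threshold.
A 1:3 expander multiplies undershoot by 3: 17 × 3 = 51 dB below threshold.
Output = 6.5 − 51 = -44.5 dBV.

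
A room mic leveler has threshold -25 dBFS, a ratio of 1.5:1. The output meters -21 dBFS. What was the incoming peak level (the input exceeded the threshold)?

The compressed level sits -21 − (-25) = 4 dB over threshold.
Input overshoot = R × output overshoot = 6 dB → input = -25 + 6 = -19 dBFS.

-19 dBFS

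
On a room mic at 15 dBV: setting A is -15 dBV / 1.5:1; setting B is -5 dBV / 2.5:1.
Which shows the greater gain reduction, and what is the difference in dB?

B, by 2 dB

A: overshoot 30 dB → output overshoot 20 dB → GR 10 dB.
B: overshoot 20 dB → output overshoot 8 dB → GR 12 dB.
B applies 2 dB more gain reduction.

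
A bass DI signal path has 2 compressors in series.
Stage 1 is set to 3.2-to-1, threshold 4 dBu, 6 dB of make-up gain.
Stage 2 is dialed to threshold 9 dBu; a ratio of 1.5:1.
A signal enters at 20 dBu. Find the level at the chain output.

Stage 1: 16 dB above 4 dBu, reduced 3.2:1 to 5 dB above → 9 dBu; +6 dB make-up → 15 dBu.
Stage 2: 15 dBu is 6 dB over 9 dBu; at 1.5:1 that becomes 4 dB over, giving 13 dBu.

13 dBu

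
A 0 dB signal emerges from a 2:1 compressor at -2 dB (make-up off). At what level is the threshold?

Let T be the threshold. Output overshoot = (input overshoot)/R, so -2 − T = (0 − T)/2.
2·(-2 − T) = 0 − T → 1·T = -4 − 0 = -4.
T = -4/1 = -4 dB.

-4 dB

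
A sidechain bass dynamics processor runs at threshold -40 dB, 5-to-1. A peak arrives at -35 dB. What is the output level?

Overshoot: -35 − (-40) = 5 dB.
At 5:1 the overshoot is divided by 5, leaving 1 dB above threshold.
Output = -40 + 1 = -39 dB.

-39 dB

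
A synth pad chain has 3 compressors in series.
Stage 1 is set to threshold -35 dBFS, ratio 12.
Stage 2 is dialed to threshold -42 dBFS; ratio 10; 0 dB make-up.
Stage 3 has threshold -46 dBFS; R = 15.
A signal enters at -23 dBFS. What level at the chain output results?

Stage 1: 12 dB above -35 dBFS, reduced 12:1 to 1 dB above → -34 dBFS.
Stage 2: 8 dB above -42 dBFS, reduced 10:1 to 0.8 dB above → -41.2 dBFS.
Stage 3: -41.2 dBFS is 4.8 dB over -46 dBFS; at 15:1 that becomes 0.32 dB over, giving -45.68 dBFS.

-45.68 dBFS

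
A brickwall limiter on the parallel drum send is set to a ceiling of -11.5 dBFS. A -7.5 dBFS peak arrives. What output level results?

-11.5 dBFS

A brickwall limiter is an ∞:1 compressor: any input above the ceiling is clamped to -11.5 dBFS.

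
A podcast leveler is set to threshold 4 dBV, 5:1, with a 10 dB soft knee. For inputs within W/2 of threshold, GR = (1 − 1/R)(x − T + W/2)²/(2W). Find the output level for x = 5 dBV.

x − T + W/2 = 5 − 4 + 5 = 6.
GR = (1 − 1/5) × 6² / 20 = 0.8 × 36 / 20 = 1.44 dB.
Output = 5 − 1.44 = 3.56 dBV.

3.56 dBV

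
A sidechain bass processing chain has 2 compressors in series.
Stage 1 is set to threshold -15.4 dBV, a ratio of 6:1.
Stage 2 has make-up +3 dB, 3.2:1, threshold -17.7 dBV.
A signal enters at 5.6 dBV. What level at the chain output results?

-12.8875 dBV

Stage 1: overshoot 21 dB → 21/6 = 3.5 dB → -11.9 dBV.
Stage 2: -11.9 dBV is 5.8 dB over -17.7 dBV; at 3.2:1 that becomes 1.8125 dB over, giving -15.8875 dBV; +3 dB make-up → -12.8875 dBV.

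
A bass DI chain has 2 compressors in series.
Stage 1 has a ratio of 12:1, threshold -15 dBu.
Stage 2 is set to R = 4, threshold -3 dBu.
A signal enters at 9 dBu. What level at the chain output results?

-13 dBu

Stage 1: 24 dB above -15 dBu, reduced 12:1 to 2 dB above → -13 dBu.
Stage 2: -13 dBu is at or below the -3 dBu threshold — no compression; output -13 dBu.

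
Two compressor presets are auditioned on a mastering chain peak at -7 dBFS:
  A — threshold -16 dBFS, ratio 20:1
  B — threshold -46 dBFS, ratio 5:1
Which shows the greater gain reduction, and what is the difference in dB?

A: GR = 9 − 9/20 = 8.55 dB.
B: GR = 39 − 39/5 = 31.2 dB.
B applies 22.65 dB more gain reduction.

B, by 22.65 dB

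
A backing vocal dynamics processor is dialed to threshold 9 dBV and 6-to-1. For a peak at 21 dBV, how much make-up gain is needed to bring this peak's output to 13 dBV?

2 dB

The peak compresses to 9 + 12/6 = 11 dBV.
To reach 13 dBV requires 13 − 11 = 2 dB of make-up.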